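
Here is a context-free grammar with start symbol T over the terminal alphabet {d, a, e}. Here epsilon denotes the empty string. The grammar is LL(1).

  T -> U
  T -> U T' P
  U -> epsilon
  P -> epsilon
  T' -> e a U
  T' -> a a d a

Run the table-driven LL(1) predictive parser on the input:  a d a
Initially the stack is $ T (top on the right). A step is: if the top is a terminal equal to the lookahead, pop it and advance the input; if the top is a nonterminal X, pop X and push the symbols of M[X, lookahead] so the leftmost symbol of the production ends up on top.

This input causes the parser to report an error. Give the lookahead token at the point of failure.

d

     Stack        Input    Action
  1  $ T          a d a $  expand T -> U T' P
  2  $ P T' U     a d a $  expand U -> epsilon
  3  $ P T'       a d a $  expand T' -> a a d a
  4  $ P a d a a  a d a $  match a
  5  $ P a d a    d a $    error: top is terminal a but lookahead is d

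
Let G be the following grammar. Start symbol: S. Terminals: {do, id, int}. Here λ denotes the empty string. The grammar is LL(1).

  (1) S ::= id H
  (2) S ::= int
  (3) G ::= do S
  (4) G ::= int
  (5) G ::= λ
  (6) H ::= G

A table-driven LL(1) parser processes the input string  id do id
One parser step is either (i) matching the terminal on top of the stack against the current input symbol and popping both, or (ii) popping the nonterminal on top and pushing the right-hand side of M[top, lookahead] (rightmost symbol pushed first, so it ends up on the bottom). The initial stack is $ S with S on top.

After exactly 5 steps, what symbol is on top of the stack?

step 1: stack=$ S  input=id do id $  — expand S ::= id H
step 2: stack=$ H id  input=id do id $  — match id
step 3: stack=$ H  input=do id $  — expand H ::= G
step 4: stack=$ G  input=do id $  — expand G ::= do S
step 5: stack=$ S do  input=do id $  — match do
Stack after step 5: $ S (top = S).

S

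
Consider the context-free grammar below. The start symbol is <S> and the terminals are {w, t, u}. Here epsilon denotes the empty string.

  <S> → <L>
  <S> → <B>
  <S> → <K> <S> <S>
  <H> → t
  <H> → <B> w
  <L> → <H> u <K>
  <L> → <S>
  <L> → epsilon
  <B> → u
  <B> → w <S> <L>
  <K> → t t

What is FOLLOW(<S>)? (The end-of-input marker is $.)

{$, t, u, w}

FIRST(<B>) = {u, w}
FIRST(<K>) = {t}
FIRST(<H>) = {t, u, w}  (via <B> w)
FIRST(<S>) = {epsilon, t, u, w}  (via <L>, <B>, <K> <S> <S>)
FIRST(<L>) = {epsilon, t, u, w}  (via <H> u <K>, <S>)
FOLLOW(<S>) includes $ since <S> is the start symbol.
FOLLOW(<H>): in <L>→<H> u <K>, <H> is followed by u <K> with FIRST {u}. Thus FOLLOW(<H>) = {u}.
FOLLOW(<S>): in <S>→<K> <S> <S> (occurrence 1), <S> is followed by <S> with FIRST {epsilon, t, u, w}; in <S>→<K> <S> <S> (occurrence 1), the suffix after <S> is nullable (adds nothing new); in <S>→<K> <S> <S> (occurrence 2), the suffix after <S> is empty (adds nothing new); in <L>→<S>, the suffix after <S> is empty, so FOLLOW(<S>) ⊇ FOLLOW(<L>) = {$, t, u, w}; in <B>→w <S> <L>, <S> is followed by <L> with FIRST {epsilon, t, u, w}; in <B>→w <S> <L>, the suffix after <S> is nullable, so FOLLOW(<S>) ⊇ FOLLOW(<B>) = {$, t, u, w}. Thus FOLLOW(<S>) = {$, t, u, w}.
FOLLOW(<B>): in <S>→<B>, the suffix after <B> is empty, so FOLLOW(<B>) ⊇ FOLLOW(<S>) = {$, t, u, w}; in <H>→<B> w, <B> is followed by w with FIRST {w}. Thus FOLLOW(<B>) = {$, t, u, w}.
FOLLOW(<L>): in <S>→<L>, the suffix after <L> is empty, so FOLLOW(<L>) ⊇ FOLLOW(<S>) = {$, t, u, w}; in <B>→w <S> <L>, the suffix after <L> is empty, so FOLLOW(<L>) ⊇ FOLLOW(<B>) = {$, t, u, w}. Thus FOLLOW(<L>) = {$, t, u, w}.
FOLLOW(<K>): in <S>→<K> <S> <S>, <K> is followed by <S> <S> with FIRST {epsilon, t, u, w}; in <S>→<K> <S> <S>, the suffix after <K> is nullable, so FOLLOW(<K>) ⊇ FOLLOW(<S>) = {$, t, u, w}; in <L>→<H> u <K>, the suffix after <K> is empty, so FOLLOW(<K>) ⊇ FOLLOW(<L>) = {$, t, u, w}. Thus FOLLOW(<K>) = {$, t, u, w}.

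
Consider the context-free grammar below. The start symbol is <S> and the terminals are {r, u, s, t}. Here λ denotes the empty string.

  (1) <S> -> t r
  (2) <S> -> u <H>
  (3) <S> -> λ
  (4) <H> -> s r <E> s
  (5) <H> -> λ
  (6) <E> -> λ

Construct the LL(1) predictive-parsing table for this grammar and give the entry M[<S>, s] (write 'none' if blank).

none

FIRST(<S>): from <S>->t r we get {t}; from <S>->u <H> we get {u}; from <S>->λ we get {λ}. So FIRST(<S>) = {λ, t, u}.
FIRST(<H>): from <H>->s r <E> s we get {s}; from <H>->λ we get {λ}. So FIRST(<H>) = {λ, s}.
FIRST(<E>): from <E>->λ we get {λ}. So FIRST(<E>) = {λ}.
FOLLOW(<S>) includes $ since <S> is the start symbol.
FOLLOW(<S>): <S> appears on no right-hand side. Thus FOLLOW(<S>) = {$}.
For <S> -> t r: FIRST(t r) = {t}, so it goes in M[<S>, t] for t ∈ {t}.
For <S> -> u <H>: FIRST(u <H>) = {u}, so it goes in M[<S>, t] for t ∈ {u}.
For <S> -> λ: FIRST(λ) = {λ}, so it goes in M[<S>, t] for t ∈ {}; since λ ∈ FIRST, also for every t ∈ FOLLOW(<S>) = {$}.
None of these place a production in M[<S>, s].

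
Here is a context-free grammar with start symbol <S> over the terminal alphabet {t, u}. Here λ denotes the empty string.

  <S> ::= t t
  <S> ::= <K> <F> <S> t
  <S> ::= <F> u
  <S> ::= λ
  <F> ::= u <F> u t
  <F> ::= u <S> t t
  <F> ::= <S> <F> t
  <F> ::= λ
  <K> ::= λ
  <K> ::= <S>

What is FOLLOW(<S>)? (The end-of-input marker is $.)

{$, t, u}

FIRST(<S>) = {λ, t, u}  (via <K> <F> <S> t, <F> u)
FIRST(<F>) = {λ, t, u}  (via <S> <F> t)
FIRST(<K>) = {λ, t, u}  (via <S>)
FOLLOW(<S>) includes $ since <S> is the start symbol.
FOLLOW(<F>): in <S>::=<K> <F> <S> t, <F> is followed by <S> t with FIRST {t, u}; in <S>::=<F> u, <F> is followed by u with FIRST {u}; in <F>::=u <F> u t, <F> is followed by u t with FIRST {u}; in <F>::=<S> <F> t, <F> is followed by t with FIRST {t}. Thus FOLLOW(<F>) = {t, u}.
FOLLOW(<K>): in <S>::=<K> <F> <S> t, <K> is followed by <F> <S> t with FIRST {t, u}. Thus FOLLOW(<K>) = {t, u}.
FOLLOW(<S>): in <S>::=<K> <F> <S> t, <S> is followed by t with FIRST {t}; in <F>::=u <S> t t, <S> is followed by t t with FIRST {t}; in <F>::=<S> <F> t, <S> is followed by <F> t with FIRST {t, u}; in <K>::=<S>, the suffix after <S> is empty, so FOLLOW(<S>) ⊇ FOLLOW(<K>) = {t, u}. Thus FOLLOW(<S>) = {$, t, u}.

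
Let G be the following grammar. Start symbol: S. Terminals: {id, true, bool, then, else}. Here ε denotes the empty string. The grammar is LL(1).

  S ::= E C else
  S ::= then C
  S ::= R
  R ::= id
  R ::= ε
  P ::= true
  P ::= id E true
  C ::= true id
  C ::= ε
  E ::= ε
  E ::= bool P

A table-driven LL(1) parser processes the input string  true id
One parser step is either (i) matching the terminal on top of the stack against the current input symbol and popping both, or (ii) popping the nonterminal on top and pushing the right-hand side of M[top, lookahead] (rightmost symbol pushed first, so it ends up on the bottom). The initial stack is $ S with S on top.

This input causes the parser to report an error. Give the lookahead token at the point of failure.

step 1: stack=$ S  input=true id $  — expand S ::= E C else
step 2: stack=$ else C E  input=true id $  — expand E ::= ε
step 3: stack=$ else C  input=true id $  — expand C ::= true id
step 4: stack=$ else id true  input=true id $  — match true
step 5: stack=$ else id  input=id $  — match id
step 6: stack=$ else  input=$  — error: top is terminal else but lookahead is $

$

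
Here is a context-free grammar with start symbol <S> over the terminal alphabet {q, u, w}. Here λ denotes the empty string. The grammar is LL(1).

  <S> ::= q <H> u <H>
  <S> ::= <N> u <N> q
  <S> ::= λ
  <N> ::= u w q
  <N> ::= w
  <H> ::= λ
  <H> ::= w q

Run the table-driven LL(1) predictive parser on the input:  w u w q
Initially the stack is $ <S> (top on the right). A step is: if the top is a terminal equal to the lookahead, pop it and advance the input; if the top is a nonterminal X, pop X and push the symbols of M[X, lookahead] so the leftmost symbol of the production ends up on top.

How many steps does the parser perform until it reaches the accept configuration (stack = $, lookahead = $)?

step 1: stack=$ <S>  input=w u w q $  — expand <S> ::= <N> u <N> q
step 2: stack=$ q <N> u <N>  input=w u w q $  — expand <N> ::= w
step 3: stack=$ q <N> u w  input=w u w q $  — match w
step 4: stack=$ q <N> u  input=u w q $  — match u
step 5: stack=$ q <N>  input=w q $  — expand <N> ::= w
step 6: stack=$ q w  input=w q $  — match w
step 7: stack=$ q  input=q $  — match q
Accept reached after 7 steps.

7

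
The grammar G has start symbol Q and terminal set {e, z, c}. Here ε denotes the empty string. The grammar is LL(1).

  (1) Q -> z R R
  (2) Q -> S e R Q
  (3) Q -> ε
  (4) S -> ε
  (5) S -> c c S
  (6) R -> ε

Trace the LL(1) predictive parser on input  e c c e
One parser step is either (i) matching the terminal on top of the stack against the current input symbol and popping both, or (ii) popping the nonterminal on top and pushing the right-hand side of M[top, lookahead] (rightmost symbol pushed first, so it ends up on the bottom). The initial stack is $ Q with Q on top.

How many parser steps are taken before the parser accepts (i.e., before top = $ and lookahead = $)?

step 1: stack=$ Q  input=e c c e $  — expand Q -> S e R Q
step 2: stack=$ Q R e S  input=e c c e $  — expand S -> ε
step 3: stack=$ Q R e  input=e c c e $  — match e
step 4: stack=$ Q R  input=c c e $  — expand R -> ε
step 5: stack=$ Q  input=c c e $  — expand Q -> S e R Q
step 6: stack=$ Q R e S  input=c c e $  — expand S -> c c S
step 7: stack=$ Q R e S c c  input=c c e $  — match c
step 8: stack=$ Q R e S c  input=c e $  — match c
step 9: stack=$ Q R e S  input=e $  — expand S -> ε
step 10: stack=$ Q R e  input=e $  — match e
step 11: stack=$ Q R  input=$  — expand R -> ε
step 12: stack=$ Q  input=$  — expand Q -> ε
Accept reached after 12 steps.

12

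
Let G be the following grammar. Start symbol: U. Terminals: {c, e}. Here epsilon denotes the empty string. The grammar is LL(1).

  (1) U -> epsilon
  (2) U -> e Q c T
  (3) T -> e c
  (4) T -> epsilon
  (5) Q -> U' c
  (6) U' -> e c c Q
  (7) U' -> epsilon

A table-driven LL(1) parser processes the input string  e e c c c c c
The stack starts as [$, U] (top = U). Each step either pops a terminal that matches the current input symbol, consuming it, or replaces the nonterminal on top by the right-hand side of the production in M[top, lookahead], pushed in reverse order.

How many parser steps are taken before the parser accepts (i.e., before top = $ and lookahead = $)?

      Stack            Input            Action
   1  $ U              e e c c c c c $  expand U -> e Q c T
   2  $ T c Q e        e e c c c c c $  match e
   3  $ T c Q          e c c c c c $    expand Q -> U' c
   4  $ T c c U'       e c c c c c $    expand U' -> e c c Q
   5  $ T c c Q c c e  e c c c c c $    match e
   6  $ T c c Q c c    c c c c c $      match c
   7  $ T c c Q c      c c c c $        match c
   8  $ T c c Q        c c c $          expand Q -> U' c
   9  $ T c c c U'     c c c $          expand U' -> epsilon
  10  $ T c c c        c c c $          match c
  11  $ T c c          c c $            match c
  12  $ T c            c $              match c
  13  $ T              $                expand T -> epsilon
Accept reached after 13 steps.

13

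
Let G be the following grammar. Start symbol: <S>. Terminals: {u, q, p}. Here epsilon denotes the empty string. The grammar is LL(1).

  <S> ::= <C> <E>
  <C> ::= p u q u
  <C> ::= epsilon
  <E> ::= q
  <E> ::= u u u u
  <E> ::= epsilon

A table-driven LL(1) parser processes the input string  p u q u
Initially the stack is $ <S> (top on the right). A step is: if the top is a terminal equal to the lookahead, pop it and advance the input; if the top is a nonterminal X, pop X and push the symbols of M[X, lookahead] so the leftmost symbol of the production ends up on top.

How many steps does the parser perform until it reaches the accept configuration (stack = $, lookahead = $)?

7

step 1: stack=$ <S>  input=p u q u $  — expand <S> ::= <C> <E>
step 2: stack=$ <E> <C>  input=p u q u $  — expand <C> ::= p u q u
step 3: stack=$ <E> u q u p  input=p u q u $  — match p
step 4: stack=$ <E> u q u  input=u q u $  — match u
step 5: stack=$ <E> u q  input=q u $  — match q
step 6: stack=$ <E> u  input=u $  — match u
step 7: stack=$ <E>  input=$  — expand <E> ::= epsilon
Accept reached after 7 steps.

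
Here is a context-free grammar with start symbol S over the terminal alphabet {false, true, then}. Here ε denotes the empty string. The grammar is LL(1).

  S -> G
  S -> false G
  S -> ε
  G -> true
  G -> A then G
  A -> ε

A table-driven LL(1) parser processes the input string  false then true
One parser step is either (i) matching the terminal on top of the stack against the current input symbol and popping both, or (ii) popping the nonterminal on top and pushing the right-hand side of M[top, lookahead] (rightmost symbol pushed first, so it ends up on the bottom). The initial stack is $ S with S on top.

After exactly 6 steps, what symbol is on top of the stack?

true

     Stack       Input              Action
  1  $ S         false then true $  expand S -> false G
  2  $ G false   false then true $  match false
  3  $ G         then true $        expand G -> A then G
  4  $ G then A  then true $        expand A -> ε
  5  $ G then    then true $        match then
  6  $ G         true $             expand G -> true
Stack after step 6: $ true (top = true).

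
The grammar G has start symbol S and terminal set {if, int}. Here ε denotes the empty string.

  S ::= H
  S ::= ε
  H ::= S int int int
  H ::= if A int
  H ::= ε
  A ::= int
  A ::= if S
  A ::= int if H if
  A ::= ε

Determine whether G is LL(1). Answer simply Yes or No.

No

FIRST(S) = {ε, if, int}
FIRST(H) = {ε, if, int}
FIRST(A) = {ε, if, int}
FOLLOW(S) = {$, int}
FOLLOW(H) = {$, if, int}
FOLLOW(A) = {int}
Cell M[A, int] receives both A ::= int and A ::= int if H if and A ::= ε — the grammar is not LL(1).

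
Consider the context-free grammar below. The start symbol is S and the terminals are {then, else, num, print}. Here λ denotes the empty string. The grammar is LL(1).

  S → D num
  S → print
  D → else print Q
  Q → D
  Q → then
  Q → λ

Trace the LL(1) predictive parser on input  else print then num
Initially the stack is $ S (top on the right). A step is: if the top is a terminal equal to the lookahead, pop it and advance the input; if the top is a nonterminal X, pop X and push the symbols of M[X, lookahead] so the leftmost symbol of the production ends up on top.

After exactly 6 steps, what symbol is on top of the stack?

num

     Stack               Input                  Action
  1  $ S                 else print then num $  expand S → D num
  2  $ num D             else print then num $  expand D → else print Q
  3  $ num Q print else  else print then num $  match else
  4  $ num Q print       print then num $       match print
  5  $ num Q             then num $             expand Q → then
  6  $ num then          then num $             match then
Stack after step 6: $ num (top = num).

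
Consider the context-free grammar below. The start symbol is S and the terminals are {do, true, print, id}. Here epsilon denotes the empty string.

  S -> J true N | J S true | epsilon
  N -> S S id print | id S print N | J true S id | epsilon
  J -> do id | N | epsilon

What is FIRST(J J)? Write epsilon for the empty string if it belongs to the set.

FIRST(S): from S->J true N we get {do, id, true}; from S->J S true we get {do, id, true}; from S->epsilon we get {epsilon}. So FIRST(S) = {epsilon, do, id, true}.
FIRST(N): from N->S S id print we get {do, id, true}; from N->id S print N we get {id}; from N->J true S id we get {do, id, true}; from N->epsilon we get {epsilon}. So FIRST(N) = {epsilon, do, id, true}.
FIRST(J): from J->do id we get {do}; from J->N we get {epsilon, do, id, true}; from J->epsilon we get {epsilon}. So FIRST(J) = {epsilon, do, id, true}.
FIRST(J J): take FIRST of each symbol in turn, carrying on past any symbol whose FIRST contains epsilon; result {epsilon, do, id, true}.

{epsilon, do, id, true}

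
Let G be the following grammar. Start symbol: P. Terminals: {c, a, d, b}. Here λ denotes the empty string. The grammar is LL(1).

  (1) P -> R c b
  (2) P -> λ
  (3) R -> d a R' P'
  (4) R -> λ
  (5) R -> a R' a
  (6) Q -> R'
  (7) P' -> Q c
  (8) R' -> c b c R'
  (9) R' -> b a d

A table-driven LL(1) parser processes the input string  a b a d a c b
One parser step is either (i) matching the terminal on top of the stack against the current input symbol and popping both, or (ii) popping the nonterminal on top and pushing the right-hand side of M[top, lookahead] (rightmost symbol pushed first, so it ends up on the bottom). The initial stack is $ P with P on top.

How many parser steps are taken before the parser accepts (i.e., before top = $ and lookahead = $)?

step 1: stack=$ P  input=a b a d a c b $  — expand P -> R c b
step 2: stack=$ b c R  input=a b a d a c b $  — expand R -> a R' a
step 3: stack=$ b c a R' a  input=a b a d a c b $  — match a
step 4: stack=$ b c a R'  input=b a d a c b $  — expand R' -> b a d
step 5: stack=$ b c a d a b  input=b a d a c b $  — match b
step 6: stack=$ b c a d a  input=a d a c b $  — match a
step 7: stack=$ b c a d  input=d a c b $  — match d
step 8: stack=$ b c a  input=a c b $  — match a
step 9: stack=$ b c  input=c b $  — match c
step 10: stack=$ b  input=b $  — match b
Accept reached after 10 steps.

10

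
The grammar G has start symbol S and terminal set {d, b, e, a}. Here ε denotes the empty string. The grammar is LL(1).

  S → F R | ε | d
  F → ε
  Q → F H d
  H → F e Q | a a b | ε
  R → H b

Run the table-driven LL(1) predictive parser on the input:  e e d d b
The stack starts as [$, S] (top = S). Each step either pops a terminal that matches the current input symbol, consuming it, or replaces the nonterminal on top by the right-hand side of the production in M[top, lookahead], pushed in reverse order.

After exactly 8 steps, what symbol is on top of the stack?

H

     Stack      Input        Action
  1  $ S        e e d d b $  expand S → F R
  2  $ R F      e e d d b $  expand F → ε
  3  $ R        e e d d b $  expand R → H b
  4  $ b H      e e d d b $  expand H → F e Q
  5  $ b Q e F  e e d d b $  expand F → ε
  6  $ b Q e    e e d d b $  match e
  7  $ b Q      e d d b $    expand Q → F H d
  8  $ b d H F  e d d b $    expand F → ε
Stack after step 8: $ b d H (top = H).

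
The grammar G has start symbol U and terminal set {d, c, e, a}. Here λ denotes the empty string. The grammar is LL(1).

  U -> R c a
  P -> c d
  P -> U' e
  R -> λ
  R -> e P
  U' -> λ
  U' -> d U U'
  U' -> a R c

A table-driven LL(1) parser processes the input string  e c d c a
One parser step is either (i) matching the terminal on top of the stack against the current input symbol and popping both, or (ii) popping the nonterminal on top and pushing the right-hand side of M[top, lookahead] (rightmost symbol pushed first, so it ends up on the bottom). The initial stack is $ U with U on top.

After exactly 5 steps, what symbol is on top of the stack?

     Stack      Input        Action
  1  $ U        e c d c a $  expand U -> R c a
  2  $ a c R    e c d c a $  expand R -> e P
  3  $ a c P e  e c d c a $  match e
  4  $ a c P    c d c a $    expand P -> c d
  5  $ a c d c  c d c a $    match c
Stack after step 5: $ a c d (top = d).

d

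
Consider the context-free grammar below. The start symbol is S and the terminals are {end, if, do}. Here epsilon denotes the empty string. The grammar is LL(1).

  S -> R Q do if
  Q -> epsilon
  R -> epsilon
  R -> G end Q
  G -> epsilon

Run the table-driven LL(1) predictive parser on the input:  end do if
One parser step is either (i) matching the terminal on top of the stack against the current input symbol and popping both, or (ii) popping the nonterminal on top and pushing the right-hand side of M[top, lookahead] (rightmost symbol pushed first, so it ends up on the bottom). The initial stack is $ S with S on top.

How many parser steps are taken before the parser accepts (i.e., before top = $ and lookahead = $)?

     Stack              Input        Action
  1  $ S                end do if $  expand S -> R Q do if
  2  $ if do Q R        end do if $  expand R -> G end Q
  3  $ if do Q Q end G  end do if $  expand G -> epsilon
  4  $ if do Q Q end    end do if $  match end
  5  $ if do Q Q        do if $      expand Q -> epsilon
  6  $ if do Q          do if $      expand Q -> epsilon
  7  $ if do            do if $      match do
  8  $ if               if $         match if
Accept reached after 8 steps.

8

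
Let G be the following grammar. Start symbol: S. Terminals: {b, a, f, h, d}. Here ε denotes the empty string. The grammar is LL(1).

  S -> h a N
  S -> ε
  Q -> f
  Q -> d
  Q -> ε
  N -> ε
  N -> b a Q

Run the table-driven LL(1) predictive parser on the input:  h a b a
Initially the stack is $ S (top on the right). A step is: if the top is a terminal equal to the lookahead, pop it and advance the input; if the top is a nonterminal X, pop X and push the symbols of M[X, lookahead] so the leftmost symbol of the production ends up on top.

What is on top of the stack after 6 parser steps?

step 1: stack=$ S  input=h a b a $  — expand S -> h a N
step 2: stack=$ N a h  input=h a b a $  — match h
step 3: stack=$ N a  input=a b a $  — match a
step 4: stack=$ N  input=b a $  — expand N -> b a Q
step 5: stack=$ Q a b  input=b a $  — match b
step 6: stack=$ Q a  input=a $  — match a
Stack after step 6: $ Q (top = Q).

Q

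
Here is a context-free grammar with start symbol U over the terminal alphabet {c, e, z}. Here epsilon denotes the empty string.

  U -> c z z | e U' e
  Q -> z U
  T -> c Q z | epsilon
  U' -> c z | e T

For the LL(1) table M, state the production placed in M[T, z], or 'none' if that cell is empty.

FIRST(U): from U->c z z we get {c}; from U->e U' e we get {e}. So FIRST(U) = {c, e}.
FIRST(Q): from Q->z U we get {z}. So FIRST(Q) = {z}.
FIRST(T): from T->c Q z we get {c}; from T->epsilon we get {epsilon}. So FIRST(T) = {epsilon, c}.
FIRST(U'): from U'->c z we get {c}; from U'->e T we get {e}. So FIRST(U') = {c, e}.
FOLLOW(U) includes $ since U is the start symbol.
FOLLOW(U'): in U->e U' e, U' is followed by e with FIRST {e}. Thus FOLLOW(U') = {e}.
FOLLOW(T): in U'->e T, the suffix after T is empty, so FOLLOW(T) ⊇ FOLLOW(U') = {e}. Thus FOLLOW(T) = {e}.
For T -> c Q z: FIRST(c Q z) = {c}, so it goes in M[T, t] for t ∈ {c}.
For T -> epsilon: FIRST(epsilon) = {epsilon}, so it goes in M[T, t] for t ∈ {}; since epsilon ∈ FIRST, also for every t ∈ FOLLOW(T) = {e}.
None of these place a production in M[T, z].

none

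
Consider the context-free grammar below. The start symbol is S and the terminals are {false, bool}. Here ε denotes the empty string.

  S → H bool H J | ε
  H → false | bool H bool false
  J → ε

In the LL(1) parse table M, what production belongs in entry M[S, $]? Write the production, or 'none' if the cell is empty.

FIRST(H) = {bool, false}
FIRST(J) = {ε}
FIRST(S) = {ε, bool, false}  (via H bool H J)
FOLLOW(S) includes $ since S is the start symbol.
FOLLOW(S): S appears on no right-hand side. Thus FOLLOW(S) = {$}.
For S → H bool H J: FIRST(H bool H J) = {bool, false}, so it goes in M[S, t] for t ∈ {bool, false}.
For S → ε: FIRST(ε) = {ε}, so it goes in M[S, t] for t ∈ {}; since ε ∈ FIRST, also for every t ∈ FOLLOW(S) = {$}.

S → ε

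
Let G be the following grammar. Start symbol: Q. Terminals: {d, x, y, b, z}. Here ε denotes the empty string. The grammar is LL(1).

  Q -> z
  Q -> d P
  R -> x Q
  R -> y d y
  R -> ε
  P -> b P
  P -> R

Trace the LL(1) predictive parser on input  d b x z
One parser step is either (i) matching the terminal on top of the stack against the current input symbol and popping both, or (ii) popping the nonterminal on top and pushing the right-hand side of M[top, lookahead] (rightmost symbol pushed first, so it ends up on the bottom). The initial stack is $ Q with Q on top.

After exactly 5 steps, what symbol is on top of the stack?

step 1: stack=$ Q  input=d b x z $  — expand Q -> d P
step 2: stack=$ P d  input=d b x z $  — match d
step 3: stack=$ P  input=b x z $  — expand P -> b P
step 4: stack=$ P b  input=b x z $  — match b
step 5: stack=$ P  input=x z $  — expand P -> R
Stack after step 5: $ R (top = R).

R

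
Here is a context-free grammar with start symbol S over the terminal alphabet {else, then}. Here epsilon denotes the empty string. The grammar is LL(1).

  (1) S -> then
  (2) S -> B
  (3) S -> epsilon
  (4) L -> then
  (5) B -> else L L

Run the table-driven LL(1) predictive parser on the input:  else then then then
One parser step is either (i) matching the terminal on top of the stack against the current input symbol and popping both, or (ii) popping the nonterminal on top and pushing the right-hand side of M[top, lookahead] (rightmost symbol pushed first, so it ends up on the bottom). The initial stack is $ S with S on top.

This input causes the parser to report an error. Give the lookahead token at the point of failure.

     Stack       Input                  Action
  1  $ S         else then then then $  expand S -> B
  2  $ B         else then then then $  expand B -> else L L
  3  $ L L else  else then then then $  match else
  4  $ L L       then then then $       expand L -> then
  5  $ L then    then then then $       match then
  6  $ L         then then $            expand L -> then
  7  $ then      then then $            match then
  8  $           then $                 error: stack empty but input remains

then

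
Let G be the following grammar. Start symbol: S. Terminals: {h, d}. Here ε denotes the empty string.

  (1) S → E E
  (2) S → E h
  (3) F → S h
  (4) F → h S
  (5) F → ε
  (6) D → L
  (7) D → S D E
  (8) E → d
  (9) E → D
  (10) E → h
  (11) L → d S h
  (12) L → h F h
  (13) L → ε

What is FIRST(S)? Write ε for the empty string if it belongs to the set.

{ε, d, h}

FIRST(L) = {ε, d, h}
FIRST(S) = {ε, d, h}  (via E E, E h)
FIRST(F) = {ε, d, h}  (via S h)
FIRST(D) = {ε, d, h}  (via L, S D E)
FIRST(E) = {ε, d, h}  (via D)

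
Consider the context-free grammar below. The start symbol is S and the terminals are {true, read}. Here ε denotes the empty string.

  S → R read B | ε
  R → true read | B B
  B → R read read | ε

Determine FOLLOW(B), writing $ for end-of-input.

FIRST(S) = {ε, read, true}  (via R read B)
FIRST(R) = {ε, read, true}  (via B B)
FIRST(B) = {ε, read, true}  (via R read read)
FOLLOW(S) includes $ since S is the start symbol.
FOLLOW(S): S appears on no right-hand side. Thus FOLLOW(S) = {$}.
FOLLOW(R): in S→R read B, R is followed by read B with FIRST {read}; in B→R read read, R is followed by read read with FIRST {read}. Thus FOLLOW(R) = {read}.
FOLLOW(B): in S→R read B, the suffix after B is empty, so FOLLOW(B) ⊇ FOLLOW(S) = {$}; in R→B B (occurrence 1), B is followed by B with FIRST {ε, read, true}; in R→B B (occurrence 1), the suffix after B is nullable, so FOLLOW(B) ⊇ FOLLOW(R) = {read}; in R→B B (occurrence 2), the suffix after B is empty, so FOLLOW(B) ⊇ FOLLOW(R) = {read}. Thus FOLLOW(B) = {$, read, true}.

{$, read, true}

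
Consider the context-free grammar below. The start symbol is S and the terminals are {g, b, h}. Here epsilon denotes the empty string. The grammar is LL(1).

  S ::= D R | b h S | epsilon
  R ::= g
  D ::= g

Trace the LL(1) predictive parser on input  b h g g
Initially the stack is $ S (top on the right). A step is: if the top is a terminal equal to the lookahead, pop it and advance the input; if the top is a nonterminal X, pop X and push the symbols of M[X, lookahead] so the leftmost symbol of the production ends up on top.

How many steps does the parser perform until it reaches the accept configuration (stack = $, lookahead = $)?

8

     Stack    Input      Action
  1  $ S      b h g g $  expand S ::= b h S
  2  $ S h b  b h g g $  match b
  3  $ S h    h g g $    match h
  4  $ S      g g $      expand S ::= D R
  5  $ R D    g g $      expand D ::= g
  6  $ R g    g g $      match g
  7  $ R      g $        expand R ::= g
  8  $ g      g $        match g
Accept reached after 8 steps.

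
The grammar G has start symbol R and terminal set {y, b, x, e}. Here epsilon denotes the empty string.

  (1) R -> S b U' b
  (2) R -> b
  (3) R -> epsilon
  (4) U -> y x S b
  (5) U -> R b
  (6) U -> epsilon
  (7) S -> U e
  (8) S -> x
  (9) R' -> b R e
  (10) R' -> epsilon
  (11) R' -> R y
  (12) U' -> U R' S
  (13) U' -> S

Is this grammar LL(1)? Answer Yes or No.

No

FIRST(R) = {epsilon, b, e, x, y}
FIRST(U) = {epsilon, b, e, x, y}
FIRST(S) = {b, e, x, y}
FIRST(R') = {epsilon, b, e, x, y}
FIRST(U') = {b, e, x, y}
FOLLOW(R) = {$, b, e, y}
FOLLOW(U) = {b, e, x, y}
FOLLOW(S) = {b}
FOLLOW(R') = {b, e, x, y}
FOLLOW(U') = {b}
Cell M[R, b] receives both R -> S b U' b and R -> b and R -> epsilon — the grammar is not LL(1).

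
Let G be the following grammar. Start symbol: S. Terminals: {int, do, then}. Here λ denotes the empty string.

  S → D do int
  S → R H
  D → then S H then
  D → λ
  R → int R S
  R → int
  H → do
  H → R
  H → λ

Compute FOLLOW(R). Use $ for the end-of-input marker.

{$, do, int, then}

FIRST(D) = {λ, then}
FIRST(R) = {int}
FIRST(S) = {do, int, then}  (via D do int, R H)
FIRST(H) = {λ, do, int}  (via R)
FOLLOW(S) includes $ since S is the start symbol.
FOLLOW(D): in S→D do int, D is followed by do int with FIRST {do}. Thus FOLLOW(D) = {do}.
FOLLOW(S): in D→then S H then, S is followed by H then with FIRST {do, int, then}; in R→int R S, the suffix after S is empty, so FOLLOW(S) ⊇ FOLLOW(R) = {$, do, int, then}. Thus FOLLOW(S) = {$, do, int, then}.
FOLLOW(H): in S→R H, the suffix after H is empty, so FOLLOW(H) ⊇ FOLLOW(S) = {$, do, int, then}; in D→then S H then, H is followed by then with FIRST {then}. Thus FOLLOW(H) = {$, do, int, then}.
FOLLOW(R): in S→R H, R is followed by H with FIRST {λ, do, int}; in S→R H, the suffix after R is nullable, so FOLLOW(R) ⊇ FOLLOW(S) = {$, do, int, then}; in R→int R S, R is followed by S with FIRST {do, int, then}; in H→R, the suffix after R is empty, so FOLLOW(R) ⊇ FOLLOW(H) = {$, do, int, then}. Thus FOLLOW(R) = {$, do, int, then}.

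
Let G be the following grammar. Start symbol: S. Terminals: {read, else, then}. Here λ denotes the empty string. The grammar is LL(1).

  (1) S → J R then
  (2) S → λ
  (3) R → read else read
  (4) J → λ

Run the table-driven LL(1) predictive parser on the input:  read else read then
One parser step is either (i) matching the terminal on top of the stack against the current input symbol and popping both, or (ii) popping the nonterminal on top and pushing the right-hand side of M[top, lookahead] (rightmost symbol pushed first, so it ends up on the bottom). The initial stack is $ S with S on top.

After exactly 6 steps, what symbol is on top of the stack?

     Stack                  Input                  Action
  1  $ S                    read else read then $  expand S → J R then
  2  $ then R J             read else read then $  expand J → λ
  3  $ then R               read else read then $  expand R → read else read
  4  $ then read else read  read else read then $  match read
  5  $ then read else       else read then $       match else
  6  $ then read            read then $            match read
Stack after step 6: $ then (top = then).

then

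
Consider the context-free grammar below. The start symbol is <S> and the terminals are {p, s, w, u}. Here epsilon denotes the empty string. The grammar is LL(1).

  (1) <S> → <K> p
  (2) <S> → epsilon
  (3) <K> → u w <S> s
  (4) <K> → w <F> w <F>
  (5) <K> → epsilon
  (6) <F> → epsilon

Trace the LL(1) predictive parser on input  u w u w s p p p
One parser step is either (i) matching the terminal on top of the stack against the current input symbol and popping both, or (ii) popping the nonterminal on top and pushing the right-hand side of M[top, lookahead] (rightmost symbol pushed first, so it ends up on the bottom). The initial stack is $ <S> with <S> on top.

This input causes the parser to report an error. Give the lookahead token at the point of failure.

step 1: stack=$ <S>  input=u w u w s p p p $  — expand <S> → <K> p
step 2: stack=$ p <K>  input=u w u w s p p p $  — expand <K> → u w <S> s
step 3: stack=$ p s <S> w u  input=u w u w s p p p $  — match u
step 4: stack=$ p s <S> w  input=w u w s p p p $  — match w
step 5: stack=$ p s <S>  input=u w s p p p $  — expand <S> → <K> p
step 6: stack=$ p s p <K>  input=u w s p p p $  — expand <K> → u w <S> s
step 7: stack=$ p s p s <S> w u  input=u w s p p p $  — match u
step 8: stack=$ p s p s <S> w  input=w s p p p $  — match w
step 9: stack=$ p s p s <S>  input=s p p p $  — expand <S> → epsilon
step 10: stack=$ p s p s  input=s p p p $  — match s
step 11: stack=$ p s p  input=p p p $  — match p
step 12: stack=$ p s  input=p p $  — error: top is terminal s but lookahead is p

p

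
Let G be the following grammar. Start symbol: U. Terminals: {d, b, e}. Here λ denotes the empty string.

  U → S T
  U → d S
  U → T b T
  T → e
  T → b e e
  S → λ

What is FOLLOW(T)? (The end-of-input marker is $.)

FIRST(T): from T→e we get {e}; from T→b e e we get {b}. So FIRST(T) = {b, e}.
FIRST(S): from S→λ we get {λ}. So FIRST(S) = {λ}.
FIRST(U): from U→S T we get {b, e}; from U→d S we get {d}; from U→T b T we get {b, e}. So FIRST(U) = {b, d, e}.
FOLLOW(U) includes $ since U is the start symbol.
FOLLOW(U): U appears on no right-hand side. Thus FOLLOW(U) = {$}.
FOLLOW(T): in U→S T, the suffix after T is empty, so FOLLOW(T) ⊇ FOLLOW(U) = {$}; in U→T b T (occurrence 1), T is followed by b T with FIRST {b}; in U→T b T (occurrence 2), the suffix after T is empty, so FOLLOW(T) ⊇ FOLLOW(U) = {$}. Thus FOLLOW(T) = {$, b}.
FOLLOW(S): in U→S T, S is followed by T with FIRST {b, e}; in U→d S, the suffix after S is empty, so FOLLOW(S) ⊇ FOLLOW(U) = {$}. Thus FOLLOW(S) = {$, b, e}.

{$, b}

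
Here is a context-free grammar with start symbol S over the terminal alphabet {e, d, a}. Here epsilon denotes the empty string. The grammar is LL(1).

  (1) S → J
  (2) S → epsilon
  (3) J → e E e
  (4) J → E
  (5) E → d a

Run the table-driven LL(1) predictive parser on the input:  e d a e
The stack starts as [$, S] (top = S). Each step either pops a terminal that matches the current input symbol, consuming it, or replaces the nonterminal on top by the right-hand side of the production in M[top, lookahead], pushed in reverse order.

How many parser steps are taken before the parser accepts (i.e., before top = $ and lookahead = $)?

7

step 1: stack=$ S  input=e d a e $  — expand S → J
step 2: stack=$ J  input=e d a e $  — expand J → e E e
step 3: stack=$ e E e  input=e d a e $  — match e
step 4: stack=$ e E  input=d a e $  — expand E → d a
step 5: stack=$ e a d  input=d a e $  — match d
step 6: stack=$ e a  input=a e $  — match a
step 7: stack=$ e  input=e $  — match e
Accept reached after 7 steps.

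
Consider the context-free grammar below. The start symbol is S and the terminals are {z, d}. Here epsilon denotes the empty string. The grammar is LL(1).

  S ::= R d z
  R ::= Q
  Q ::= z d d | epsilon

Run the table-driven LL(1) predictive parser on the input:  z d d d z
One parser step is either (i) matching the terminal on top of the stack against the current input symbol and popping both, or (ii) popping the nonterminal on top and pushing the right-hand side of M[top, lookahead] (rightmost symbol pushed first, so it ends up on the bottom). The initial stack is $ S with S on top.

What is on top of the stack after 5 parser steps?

step 1: stack=$ S  input=z d d d z $  — expand S ::= R d z
step 2: stack=$ z d R  input=z d d d z $  — expand R ::= Q
step 3: stack=$ z d Q  input=z d d d z $  — expand Q ::= z d d
step 4: stack=$ z d d d z  input=z d d d z $  — match z
step 5: stack=$ z d d d  input=d d d z $  — match d
Stack after step 5: $ z d d (top = d).

d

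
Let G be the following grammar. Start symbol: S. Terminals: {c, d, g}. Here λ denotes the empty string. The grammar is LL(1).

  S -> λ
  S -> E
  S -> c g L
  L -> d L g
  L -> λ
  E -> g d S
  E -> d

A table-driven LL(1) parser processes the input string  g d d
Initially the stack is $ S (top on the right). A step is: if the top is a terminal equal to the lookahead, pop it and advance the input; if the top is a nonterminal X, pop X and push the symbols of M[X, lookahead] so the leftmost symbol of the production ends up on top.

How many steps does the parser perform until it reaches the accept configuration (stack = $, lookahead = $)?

step 1: stack=$ S  input=g d d $  — expand S -> E
step 2: stack=$ E  input=g d d $  — expand E -> g d S
step 3: stack=$ S d g  input=g d d $  — match g
step 4: stack=$ S d  input=d d $  — match d
step 5: stack=$ S  input=d $  — expand S -> E
step 6: stack=$ E  input=d $  — expand E -> d
step 7: stack=$ d  input=d $  — match d
Accept reached after 7 steps.

7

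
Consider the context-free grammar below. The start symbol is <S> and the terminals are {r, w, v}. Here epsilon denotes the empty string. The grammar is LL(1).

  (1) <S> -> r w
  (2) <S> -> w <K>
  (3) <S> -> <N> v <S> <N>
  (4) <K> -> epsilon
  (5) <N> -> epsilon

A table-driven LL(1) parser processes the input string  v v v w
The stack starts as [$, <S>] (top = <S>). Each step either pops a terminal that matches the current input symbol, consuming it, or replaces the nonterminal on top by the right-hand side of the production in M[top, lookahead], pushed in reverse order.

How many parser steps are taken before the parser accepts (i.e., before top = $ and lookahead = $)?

step 1: stack=$ <S>  input=v v v w $  — expand <S> -> <N> v <S> <N>
step 2: stack=$ <N> <S> v <N>  input=v v v w $  — expand <N> -> epsilon
step 3: stack=$ <N> <S> v  input=v v v w $  — match v
step 4: stack=$ <N> <S>  input=v v w $  — expand <S> -> <N> v <S> <N>
step 5: stack=$ <N> <N> <S> v <N>  input=v v w $  — expand <N> -> epsilon
step 6: stack=$ <N> <N> <S> v  input=v v w $  — match v
step 7: stack=$ <N> <N> <S>  input=v w $  — expand <S> -> <N> v <S> <N>
step 8: stack=$ <N> <N> <N> <S> v <N>  input=v w $  — expand <N> -> epsilon
step 9: stack=$ <N> <N> <N> <S> v  input=v w $  — match v
step 10: stack=$ <N> <N> <N> <S>  input=w $  — expand <S> -> w <K>
step 11: stack=$ <N> <N> <N> <K> w  input=w $  — match w
step 12: stack=$ <N> <N> <N> <K>  input=$  — expand <K> -> epsilon
step 13: stack=$ <N> <N> <N>  input=$  — expand <N> -> epsilon
step 14: stack=$ <N> <N>  input=$  — expand <N> -> epsilon
step 15: stack=$ <N>  input=$  — expand <N> -> epsilon
Accept reached after 15 steps.

15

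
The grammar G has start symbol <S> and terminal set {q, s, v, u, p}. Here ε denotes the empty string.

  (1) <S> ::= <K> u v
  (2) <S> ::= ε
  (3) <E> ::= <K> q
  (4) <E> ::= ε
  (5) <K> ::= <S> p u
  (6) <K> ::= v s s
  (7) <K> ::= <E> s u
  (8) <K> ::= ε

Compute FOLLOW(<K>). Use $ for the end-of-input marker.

FIRST(<S>): from <S>::=<K> u v we get {p, q, s, u, v}; from <S>::=ε we get {ε}. So FIRST(<S>) = {ε, p, q, s, u, v}.
FIRST(<E>): from <E>::=<K> q we get {p, q, s, u, v}; from <E>::=ε we get {ε}. So FIRST(<E>) = {ε, p, q, s, u, v}.
FIRST(<K>): from <K>::=<S> p u we get {p, q, s, u, v}; from <K>::=v s s we get {v}; from <K>::=<E> s u we get {p, q, s, u, v}; from <K>::=ε we get {ε}. So FIRST(<K>) = {ε, p, q, s, u, v}.
FOLLOW(<S>) includes $ since <S> is the start symbol.
FOLLOW(<S>): in <K>::=<S> p u, <S> is followed by p u with FIRST {p}. Thus FOLLOW(<S>) = {$, p}.
FOLLOW(<E>): in <K>::=<E> s u, <E> is followed by s u with FIRST {s}. Thus FOLLOW(<E>) = {s}.
FOLLOW(<K>): in <S>::=<K> u v, <K> is followed by u v with FIRST {u}; in <E>::=<K> q, <K> is followed by q with FIRST {q}. Thus FOLLOW(<K>) = {q, u}.

{q, u}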